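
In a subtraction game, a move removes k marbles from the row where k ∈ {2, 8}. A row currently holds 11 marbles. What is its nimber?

0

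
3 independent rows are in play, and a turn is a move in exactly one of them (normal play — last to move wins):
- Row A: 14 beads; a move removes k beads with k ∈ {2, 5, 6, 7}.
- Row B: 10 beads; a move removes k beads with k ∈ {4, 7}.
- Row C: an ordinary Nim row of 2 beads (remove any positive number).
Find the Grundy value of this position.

1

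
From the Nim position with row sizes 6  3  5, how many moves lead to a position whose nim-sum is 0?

Compute the nim-sum pairwise:
6 XOR 3 = 5
5 XOR 5 = 0
The nim-sum is already 0, so every move leaves a nonzero nim-sum — there are no winning moves.

0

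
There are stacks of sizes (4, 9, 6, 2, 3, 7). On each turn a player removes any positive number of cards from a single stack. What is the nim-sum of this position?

Compute the nim-sum pairwise:
4 XOR 9 = 13
13 XOR 6 = 11
11 XOR 2 = 9
9 XOR 3 = 10
10 XOR 7 = 13

13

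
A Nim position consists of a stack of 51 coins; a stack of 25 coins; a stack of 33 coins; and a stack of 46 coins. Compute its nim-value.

37

Bitwise XOR of the heap sizes:
  110011  (51)
  011001  (25)
  100001  (33)
  101110  (46)
  ------
  100101  (37)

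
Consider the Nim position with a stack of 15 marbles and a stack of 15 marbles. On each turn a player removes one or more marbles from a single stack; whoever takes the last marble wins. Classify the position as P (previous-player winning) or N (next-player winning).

P-position

Compute the nim-sum pairwise:
15 ⊕ 15 = 0
The nim-sum is 0, so this is a P-position: the player to move is in a losing position under optimal play.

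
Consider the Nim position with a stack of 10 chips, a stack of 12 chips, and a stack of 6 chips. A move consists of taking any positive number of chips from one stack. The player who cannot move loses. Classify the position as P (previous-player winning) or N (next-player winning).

P-position

Write each in binary and XOR column by column:
  1010  (10)
  1100  (12)
  0110  (6)
  ----
  0000  (0)
The nim-sum is 0, so this is a P-position: the player to move is in a losing position under optimal play.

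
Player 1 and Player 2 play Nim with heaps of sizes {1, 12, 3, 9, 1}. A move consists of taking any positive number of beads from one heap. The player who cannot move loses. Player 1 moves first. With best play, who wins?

Player 1 wins

Nim-sum: 1 ⊕ 12 ⊕ 3 ⊕ 9 ⊕ 1 = 6.
The nim-sum is 6 ≠ 0, so this is an N-position: the player to move can win; Player 1 has a winning move.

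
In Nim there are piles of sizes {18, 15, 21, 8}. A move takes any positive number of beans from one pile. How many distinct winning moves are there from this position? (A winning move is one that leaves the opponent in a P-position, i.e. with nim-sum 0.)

0

Bitwise XOR of the heap sizes:
  10010  (18)
  01111  (15)
  10101  (21)
  01000  (8)
  -----
  00000  (0)
The nim-sum is already 0, so every move leaves a nonzero nim-sum — there are no winning moves.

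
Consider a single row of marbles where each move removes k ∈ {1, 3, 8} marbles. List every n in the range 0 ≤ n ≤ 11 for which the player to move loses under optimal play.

0, 2, 4, 6, 11

Grundy values for subtraction set {1, 3, 8}:
g(0) = mex{} = 0
g(1) = mex{0} = 1
g(2) = mex{1} = 0
g(3) = mex{0} = 1
g(4) = mex{1} = 0
g(5) = mex{0} = 1
g(6) = mex{1} = 0
g(7) = mex{0} = 1
g(8) = mex{0,1} = 2
g(9) = mex{0,1,2} = 3
g(10) = mex{0,1,3} = 2
g(11) = mex{1,2} = 0
The P-positions (g = 0) in 0..11 are 0, 2, 4, 6, 11.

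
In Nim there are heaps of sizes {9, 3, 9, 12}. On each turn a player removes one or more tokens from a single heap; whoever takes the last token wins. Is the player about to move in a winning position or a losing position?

Winning position

Nim-sum: 9 XOR 3 XOR 9 XOR 12 = 15.
The nim-sum is 15 ≠ 0, so this is an N-position: the player to move can win.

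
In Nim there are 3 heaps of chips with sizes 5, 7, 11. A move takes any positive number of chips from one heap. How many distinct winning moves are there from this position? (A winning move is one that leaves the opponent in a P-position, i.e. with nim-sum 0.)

1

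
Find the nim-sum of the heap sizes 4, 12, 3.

11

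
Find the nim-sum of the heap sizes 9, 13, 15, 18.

Nim-sum: 9 ⊕ 13 ⊕ 15 ⊕ 18 = 25.

25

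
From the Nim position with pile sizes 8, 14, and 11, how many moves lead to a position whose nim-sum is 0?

3

Compute the nim-sum pairwise:
8 ⊕ 14 = 6
6 ⊕ 11 = 13
The overall nim-sum is X = 13. A pile of size p has a winning move iff p XOR X < p (reduce it to p XOR X).
  8: 8 XOR 13 = 5 < 8 — winning move (to 5).
  14: 14 XOR 13 = 3 < 14 — winning move (to 3).
  11: 11 XOR 13 = 6 < 11 — winning move (to 6).
That gives 3 winning moves.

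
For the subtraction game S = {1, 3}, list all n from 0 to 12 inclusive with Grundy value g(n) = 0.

0, 2, 4, 6, 8, 10, 12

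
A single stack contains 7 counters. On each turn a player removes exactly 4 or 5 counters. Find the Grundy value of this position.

1

Compute g(0), g(1), … for moves {4, 5}:
k:     0  1  2  3  4  5  6  7
g(k):  0  0  0  0  1  1  1  1
So g(7) = 1.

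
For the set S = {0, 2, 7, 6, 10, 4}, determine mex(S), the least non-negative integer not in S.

1

0 is in the set but 1 is not, so the mex is 1.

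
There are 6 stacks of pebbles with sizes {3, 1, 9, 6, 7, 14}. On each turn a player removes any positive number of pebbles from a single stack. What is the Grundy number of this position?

Compute the nim-sum pairwise:
3 ^ 1 = 2
2 ^ 9 = 11
11 ^ 6 = 13
13 ^ 7 = 10
10 ^ 14 = 4

4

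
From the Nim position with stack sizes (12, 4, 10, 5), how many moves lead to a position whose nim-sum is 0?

3

Compute the nim-sum pairwise:
12 ⊕ 4 = 8
8 ⊕ 10 = 2
2 ⊕ 5 = 7
The overall nim-sum is X = 7. A stack of size p has a winning move iff p XOR X < p (reduce it to p XOR X).
  12: 12 XOR 7 = 11 < 12 — winning move (to 11).
  4: 4 XOR 7 = 3 < 4 — winning move (to 3).
  10: 10 XOR 7 = 13 ≥ 10 — no move.
  5: 5 XOR 7 = 2 < 5 — winning move (to 2).
That gives 3 winning moves.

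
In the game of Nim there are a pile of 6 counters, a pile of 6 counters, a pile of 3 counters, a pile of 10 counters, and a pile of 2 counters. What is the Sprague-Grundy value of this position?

Write each in binary and XOR column by column:
  0110  (6)
  0110  (6)
  0011  (3)
  1010  (10)
  0010  (2)
  ----
  1011  (11)

11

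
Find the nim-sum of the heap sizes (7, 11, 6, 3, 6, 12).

Compute the nim-sum pairwise:
7 ⊕ 11 = 12
12 ⊕ 6 = 10
10 ⊕ 3 = 9
9 ⊕ 6 = 15
15 ⊕ 12 = 3

3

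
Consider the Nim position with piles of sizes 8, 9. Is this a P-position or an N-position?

N-position

Nim-sum: 8 ^ 9 = 1.
The nim-sum is 1 ≠ 0, so this is an N-position: the player to move can win.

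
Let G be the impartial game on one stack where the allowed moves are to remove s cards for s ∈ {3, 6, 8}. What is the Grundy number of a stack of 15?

Compute g(0), g(1), … for moves {3, 6, 8}:
k:     0  1  2  3  4  5  6  7  8  9 10 11 12 13 14 15
g(k):  0  0  0  1  1  1  2  2  2  3  3  0  0  0  1  1
So g(15) = 1.

1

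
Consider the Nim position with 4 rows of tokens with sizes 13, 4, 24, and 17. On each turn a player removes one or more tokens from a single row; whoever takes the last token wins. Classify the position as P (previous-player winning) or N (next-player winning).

P-position

Nim-sum: 13 ⊕ 4 ⊕ 24 ⊕ 17 = 0.
The nim-sum is 0, so this is a P-position: the player to move is in a losing position under optimal play.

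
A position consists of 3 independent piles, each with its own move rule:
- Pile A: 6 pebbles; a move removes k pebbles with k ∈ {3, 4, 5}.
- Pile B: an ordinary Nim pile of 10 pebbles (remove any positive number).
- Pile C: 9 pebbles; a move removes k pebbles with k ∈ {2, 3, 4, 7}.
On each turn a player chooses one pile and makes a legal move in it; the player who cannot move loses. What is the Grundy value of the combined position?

Build the Grundy sequence for pile A with g(k) = mex{g(k−s) : s ∈ {3, 4, 5}, s ≤ k}:
g(0) = mex{} = 0
g(1) = mex{} = 0
g(2) = mex{} = 0
g(3) = mex{0} = 1
g(4) = mex{0} = 1
g(5) = mex{0} = 1
g(6) = mex{0,1} = 2
So g(6) = 2.
Pile B is a plain Nim pile of size 10, so its Grundy value is 10.
Build the Grundy sequence for pile C with g(k) = mex{g(k−s) : s ∈ {2, 3, 4, 7}, s ≤ k}:
g(0) = mex{} = 0
g(1) = mex{} = 0
g(2) = mex{0} = 1
g(3) = mex{0} = 1
g(4) = mex{0,1} = 2
g(5) = mex{0,1} = 2
g(6) = mex{1,2} = 0
g(7) = mex{0,1,2} = 3
g(8) = mex{0,2} = 1
g(9) = mex{0,1,2,3} = 4
So g(9) = 4.
The value of a disjunctive sum is the nim-sum of the parts.
Combined value = 2 ⊕ 10 ⊕ 4 = 12.

12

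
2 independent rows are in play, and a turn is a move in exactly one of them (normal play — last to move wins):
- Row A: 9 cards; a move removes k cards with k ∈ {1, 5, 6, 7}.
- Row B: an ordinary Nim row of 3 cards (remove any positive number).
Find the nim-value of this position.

0

Build the Grundy sequence for row A with g(k) = mex{g(k−s) : s ∈ {1, 5, 6, 7}, s ≤ k}:
k:     0  1  2  3  4  5  6  7  8  9
g(k):  0  1  0  1  0  1  2  3  2  3
So g(9) = 3.
Row B is a plain Nim row of size 3, so its Grundy value is 3.
By the Sprague-Grundy theorem, the Grundy value of a sum of independent games is the XOR of the component values.
Combined value = 3 XOR 3 = 0.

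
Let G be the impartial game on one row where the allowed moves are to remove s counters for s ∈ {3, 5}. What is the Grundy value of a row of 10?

0

Grundy values for subtraction set {3, 5}:
k:     0  1  2  3  4  5  6  7  8  9 10
g(k):  0  0  0  1  1  1  2  2  0  0  0
So g(10) = 0.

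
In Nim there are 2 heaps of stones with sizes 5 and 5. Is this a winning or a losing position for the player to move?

Losing position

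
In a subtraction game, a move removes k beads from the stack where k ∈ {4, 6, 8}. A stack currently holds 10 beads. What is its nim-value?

Grundy values for subtraction set {4, 6, 8}:
k:     0  1  2  3  4  5  6  7  8  9 10
g(k):  0  0  0  0  1  1  1  1  2  2  2
So g(10) = 2.

2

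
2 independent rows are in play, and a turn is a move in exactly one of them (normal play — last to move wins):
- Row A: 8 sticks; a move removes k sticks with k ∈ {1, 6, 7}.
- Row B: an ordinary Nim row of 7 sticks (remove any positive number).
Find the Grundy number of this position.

Grundy values for row A (subtraction set {1, 6, 7}):
g(0) = mex{} = 0
g(1) = mex{0} = 1
g(2) = mex{1} = 0
g(3) = mex{0} = 1
g(4) = mex{1} = 0
g(5) = mex{0} = 1
g(6) = mex{0,1} = 2
g(7) = mex{0,1,2} = 3
g(8) = mex{0,1,3} = 2
So g(8) = 2.
Row B is a plain Nim row of size 7, so its Grundy value is 7.
The value of a disjunctive sum is the nim-sum of the parts.
Combined value = 2 ⊕ 7 = 5.

5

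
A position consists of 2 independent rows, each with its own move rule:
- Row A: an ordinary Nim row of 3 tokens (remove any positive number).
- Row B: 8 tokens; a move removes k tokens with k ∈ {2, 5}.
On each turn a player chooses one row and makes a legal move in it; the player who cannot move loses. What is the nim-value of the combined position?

3

Row A is a plain Nim row of size 3, so its Grundy value is 3.
Build the Grundy sequence for row B with g(k) = mex{g(k−s) : s ∈ {2, 5}, s ≤ k}:
g(0) = mex{} = 0
g(1) = mex{} = 0
g(2) = mex{0} = 1
g(3) = mex{0} = 1
g(4) = mex{1} = 0
g(5) = mex{0,1} = 2
g(6) = mex{0} = 1
g(7) = mex{1,2} = 0
g(8) = mex{1} = 0
So g(8) = 0.
The value of a disjunctive sum is the nim-sum of the parts.
Combined value = 3 XOR 0 = 3.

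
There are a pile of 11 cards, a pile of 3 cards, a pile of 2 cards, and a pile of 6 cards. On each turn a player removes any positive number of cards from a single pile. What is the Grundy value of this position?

12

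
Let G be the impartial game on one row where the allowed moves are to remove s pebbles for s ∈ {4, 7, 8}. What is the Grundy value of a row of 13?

Grundy values for subtraction set {4, 7, 8}:
g(0) = mex{} = 0
g(1) = mex{} = 0
g(2) = mex{} = 0
g(3) = mex{} = 0
g(4) = mex{0} = 1
g(5) = mex{0} = 1
g(6) = mex{0} = 1
g(7) = mex{0} = 1
g(8) = mex{0,1} = 2
g(9) = mex{0,1} = 2
g(10) = mex{0,1} = 2
g(11) = mex{0,1} = 2
g(12) = mex{1,2} = 0
g(13) = mex{1,2} = 0
So g(13) = 0.

0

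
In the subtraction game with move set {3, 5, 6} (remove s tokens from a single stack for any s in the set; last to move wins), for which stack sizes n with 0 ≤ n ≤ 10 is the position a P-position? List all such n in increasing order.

0, 1, 2, 9, 10

Grundy values for subtraction set {3, 5, 6}:
k:     0  1  2  3  4  5  6  7  8  9 10
g(k):  0  0  0  1  1  1  2  2  2  0  0
The P-positions (g = 0) in 0..10 are 0, 1, 2, 9, 10.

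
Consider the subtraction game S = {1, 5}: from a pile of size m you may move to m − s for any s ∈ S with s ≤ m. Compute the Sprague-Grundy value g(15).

1

Build the Grundy sequence with g(k) = mex{g(k−s) : s ∈ {1, 5}, s ≤ k}:
k:     0  1  2  3  4  5  6  7  8  9 10 11 12 13 14 15
g(k):  0  1  0  1  0  1  0  1  0  1  0  1  0  1  0  1
So g(15) = 1.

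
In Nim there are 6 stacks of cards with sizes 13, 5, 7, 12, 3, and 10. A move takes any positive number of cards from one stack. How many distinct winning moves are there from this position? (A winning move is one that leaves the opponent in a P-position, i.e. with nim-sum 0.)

Nim-sum: 13 ⊕ 5 ⊕ 7 ⊕ 12 ⊕ 3 ⊕ 10 = 10.
The overall nim-sum is X = 10. A stack of size p has a winning move iff p XOR X < p (reduce it to p XOR X).
  13: 13 XOR 10 = 7 < 13 — winning move (to 7).
  5: 5 XOR 10 = 15 ≥ 5 — no move.
  7: 7 XOR 10 = 13 ≥ 7 — no move.
  12: 12 XOR 10 = 6 < 12 — winning move (to 6).
  3: 3 XOR 10 = 9 ≥ 3 — no move.
  10: 10 XOR 10 = 0 < 10 — winning move (to 0).
That gives 3 winning moves.

3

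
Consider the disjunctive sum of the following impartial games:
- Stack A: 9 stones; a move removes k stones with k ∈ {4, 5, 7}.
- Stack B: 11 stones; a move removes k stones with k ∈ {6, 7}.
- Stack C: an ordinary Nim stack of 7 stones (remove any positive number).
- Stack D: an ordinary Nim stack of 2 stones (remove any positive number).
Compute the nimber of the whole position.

Build the Grundy sequence for stack A with g(k) = mex{g(k−s) : s ∈ {4, 5, 7}, s ≤ k}:
k:     0  1  2  3  4  5  6  7  8  9
g(k):  0  0  0  0  1  1  1  1  2  2
So g(9) = 2.
Grundy values for stack B (subtraction set {6, 7}):
k:     0  1  2  3  4  5  6  7  8  9 10 11
g(k):  0  0  0  0  0  0  1  1  1  1  1  1
So g(11) = 1.
Stack C is a plain Nim stack of size 7, so its Grundy value is 7.
Stack D is a plain Nim stack of size 2, so its Grundy value is 2.
By the Sprague-Grundy theorem, the Grundy value of a sum of independent games is the XOR of the component values.
Combined value = 2 ⊕ 1 ⊕ 7 ⊕ 2 = 6.

6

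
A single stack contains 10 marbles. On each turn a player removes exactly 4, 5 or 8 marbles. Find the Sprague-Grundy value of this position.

Build the Grundy sequence with g(k) = mex{g(k−s) : s ∈ {4, 5, 8}, s ≤ k}:
g(0) = mex{} = 0
g(1) = mex{} = 0
g(2) = mex{} = 0
g(3) = mex{} = 0
g(4) = mex{0} = 1
g(5) = mex{0} = 1
g(6) = mex{0} = 1
g(7) = mex{0} = 1
g(8) = mex{0,1} = 2
g(9) = mex{0,1} = 2
g(10) = mex{0,1} = 2
So g(10) = 2.

2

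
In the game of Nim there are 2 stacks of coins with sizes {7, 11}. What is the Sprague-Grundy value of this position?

Compute the nim-sum pairwise:
7 ^ 11 = 12

12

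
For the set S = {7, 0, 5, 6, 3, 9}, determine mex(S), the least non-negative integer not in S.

1

0 is in the set but 1 is not, so the mex is 1.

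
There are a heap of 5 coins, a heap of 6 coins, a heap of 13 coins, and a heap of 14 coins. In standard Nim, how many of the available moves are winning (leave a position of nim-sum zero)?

In binary:
  0101  (5)
  0110  (6)
  1101  (13)
  1110  (14)
  ----
  0000  (0)
The nim-sum is already 0, so every move leaves a nonzero nim-sum — there are no winning moves.

0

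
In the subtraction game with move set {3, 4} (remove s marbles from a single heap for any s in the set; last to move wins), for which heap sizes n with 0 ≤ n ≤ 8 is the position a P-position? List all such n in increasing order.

0, 1, 2, 7, 8

Build the Grundy sequence with g(k) = mex{g(k−s) : s ∈ {3, 4}, s ≤ k}:
k:     0  1  2  3  4  5  6  7  8
g(k):  0  0  0  1  1  1  2  0  0
The P-positions (g = 0) in 0..8 are 0, 1, 2, 7, 8.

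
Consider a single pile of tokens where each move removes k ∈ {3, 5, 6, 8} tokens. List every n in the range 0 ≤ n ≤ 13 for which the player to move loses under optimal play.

Compute g(0), g(1), … for moves {3, 5, 6, 8}:
k:     0  1  2  3  4  5  6  7  8  9 10 11 12 13
g(k):  0  0  0  1  1  1  2  2  2  3  3  0  0  0
The P-positions (g = 0) in 0..13 are 0, 1, 2, 11, 12, 13.

0, 1, 2, 11, 12, 13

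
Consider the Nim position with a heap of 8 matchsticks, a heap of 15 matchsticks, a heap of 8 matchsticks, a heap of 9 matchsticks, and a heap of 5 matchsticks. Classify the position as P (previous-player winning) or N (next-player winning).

Compute the nim-sum pairwise:
8 ⊕ 15 = 7
7 ⊕ 8 = 15
15 ⊕ 9 = 6
6 ⊕ 5 = 3
The nim-sum is 3 ≠ 0, so this is an N-position: the player to move can win.

N-position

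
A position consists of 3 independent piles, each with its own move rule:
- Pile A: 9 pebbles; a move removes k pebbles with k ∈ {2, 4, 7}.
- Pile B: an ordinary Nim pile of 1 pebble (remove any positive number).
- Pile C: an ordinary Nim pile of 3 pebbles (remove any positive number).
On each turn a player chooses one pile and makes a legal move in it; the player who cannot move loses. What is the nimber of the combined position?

2

For pile A, compute g(0), g(1), … with moves {2, 4, 7}:
k:     0  1  2  3  4  5  6  7  8  9
g(k):  0  0  1  1  2  2  0  3  1  0
So g(9) = 0.
Pile B is a plain Nim pile of size 1, so its Grundy value is 1.
Pile C is a plain Nim pile of size 3, so its Grundy value is 3.
The value of a disjunctive sum is the nim-sum of the parts.
Combined value = 0 ⊕ 1 ⊕ 3 = 2.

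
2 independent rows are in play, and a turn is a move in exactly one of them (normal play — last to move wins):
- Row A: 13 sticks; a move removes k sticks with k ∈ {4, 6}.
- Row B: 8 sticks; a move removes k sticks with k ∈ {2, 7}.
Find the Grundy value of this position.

2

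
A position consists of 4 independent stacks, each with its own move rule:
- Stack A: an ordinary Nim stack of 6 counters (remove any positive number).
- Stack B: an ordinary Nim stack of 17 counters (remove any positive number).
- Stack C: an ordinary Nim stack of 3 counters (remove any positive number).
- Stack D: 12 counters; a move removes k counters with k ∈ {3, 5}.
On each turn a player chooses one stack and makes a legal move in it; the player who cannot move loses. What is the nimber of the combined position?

Stack A is a plain Nim stack of size 6, so its Grundy value is 6.
Stack B is a plain Nim stack of size 17, so its Grundy value is 17.
Stack C is a plain Nim stack of size 3, so its Grundy value is 3.
Build the Grundy sequence for stack D with g(k) = mex{g(k−s) : s ∈ {3, 5}, s ≤ k}:
g(0) = mex{} = 0
g(1) = mex{} = 0
g(2) = mex{} = 0
g(3) = mex{0} = 1
g(4) = mex{0} = 1
g(5) = mex{0} = 1
g(6) = mex{0,1} = 2
g(7) = mex{0,1} = 2
g(8) = mex{1} = 0
g(9) = mex{1,2} = 0
g(10) = mex{1,2} = 0
g(11) = mex{0,2} = 1
g(12) = mex{0,2} = 1
So g(12) = 1.
The value of a disjunctive sum is the nim-sum of the parts.
Combined value = 6 XOR 17 XOR 3 XOR 1 = 21.

21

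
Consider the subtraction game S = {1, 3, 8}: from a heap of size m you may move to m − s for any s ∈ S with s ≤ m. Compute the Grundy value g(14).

Build the Grundy sequence with g(k) = mex{g(k−s) : s ∈ {1, 3, 8}, s ≤ k}:
g(0) = mex{} = 0
g(1) = mex{0} = 1
g(2) = mex{1} = 0
g(3) = mex{0} = 1
g(4) = mex{1} = 0
g(5) = mex{0} = 1
g(6) = mex{1} = 0
g(7) = mex{0} = 1
g(8) = mex{0,1} = 2
g(9) = mex{0,1,2} = 3
g(10) = mex{0,1,3} = 2
g(11) = mex{1,2} = 0
g(12) = mex{0,3} = 1
g(13) = mex{1,2} = 0
g(14) = mex{0} = 1
So g(14) = 1.

1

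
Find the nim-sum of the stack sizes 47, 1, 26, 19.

39

Compute the nim-sum pairwise:
47 ⊕ 1 = 46
46 ⊕ 26 = 52
52 ⊕ 19 = 39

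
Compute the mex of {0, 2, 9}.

1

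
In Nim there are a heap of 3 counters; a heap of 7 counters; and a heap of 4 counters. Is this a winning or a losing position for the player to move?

Losing position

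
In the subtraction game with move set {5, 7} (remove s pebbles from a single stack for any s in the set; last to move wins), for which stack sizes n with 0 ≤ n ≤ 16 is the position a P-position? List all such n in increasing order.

Build the Grundy sequence with g(k) = mex{g(k−s) : s ∈ {5, 7}, s ≤ k}:
k:     0  1  2  3  4  5  6  7  8  9 10 11 12 13 14 15 16
g(k):  0  0  0  0  0  1  1  1  1  1  2  2  0  0  0  0  0
The P-positions (g = 0) in 0..16 are 0, 1, 2, 3, 4, 12, 13, 14, 15, 16.

0, 1, 2, 3, 4, 12, 13, 14, 15, 16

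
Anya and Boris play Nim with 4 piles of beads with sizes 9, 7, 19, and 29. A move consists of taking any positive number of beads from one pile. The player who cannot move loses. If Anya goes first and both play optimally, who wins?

Boris wins

In binary:
  01001  (9)
  00111  (7)
  10011  (19)
  11101  (29)
  -----
  00000  (0)
The nim-sum is 0, so this is a P-position: the player to move is in a losing position under optimal play; Anya is about to move from it and so loses — Boris wins.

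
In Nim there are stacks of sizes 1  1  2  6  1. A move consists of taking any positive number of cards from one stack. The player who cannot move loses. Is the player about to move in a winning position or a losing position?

Winning position

Bitwise XOR of the heap sizes:
  001  (1)
  001  (1)
  010  (2)
  110  (6)
  001  (1)
  ---
  101  (5)
The nim-sum is 5 ≠ 0, so this is an N-position: the player to move can win.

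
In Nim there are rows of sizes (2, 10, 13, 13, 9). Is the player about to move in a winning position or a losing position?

Winning position

Write each in binary and XOR column by column:
  0010  (2)
  1010  (10)
  1101  (13)
  1101  (13)
  1001  (9)
  ----
  0001  (1)
The nim-sum is 1 ≠ 0, so this is an N-position: the player to move can win.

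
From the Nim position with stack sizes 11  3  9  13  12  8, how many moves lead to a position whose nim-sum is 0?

Compute the nim-sum pairwise:
11 ^ 3 = 8
8 ^ 9 = 1
1 ^ 13 = 12
12 ^ 12 = 0
0 ^ 8 = 8
The overall nim-sum is X = 8. A stack of size p has a winning move iff p XOR X < p (reduce it to p XOR X).
  11: 11 XOR 8 = 3 < 11 — winning move (to 3).
  3: 3 XOR 8 = 11 ≥ 3 — no move.
  9: 9 XOR 8 = 1 < 9 — winning move (to 1).
  13: 13 XOR 8 = 5 < 13 — winning move (to 5).
  12: 12 XOR 8 = 4 < 12 — winning move (to 4).
  8: 8 XOR 8 = 0 < 8 — winning move (to 0).
That gives 5 winning moves.

5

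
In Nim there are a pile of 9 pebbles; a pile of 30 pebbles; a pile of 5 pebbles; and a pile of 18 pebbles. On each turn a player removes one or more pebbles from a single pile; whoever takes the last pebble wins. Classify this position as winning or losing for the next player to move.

Losing position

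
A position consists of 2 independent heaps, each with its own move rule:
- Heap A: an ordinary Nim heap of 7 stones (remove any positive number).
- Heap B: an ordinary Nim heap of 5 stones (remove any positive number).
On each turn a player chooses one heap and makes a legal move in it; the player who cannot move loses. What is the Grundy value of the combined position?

2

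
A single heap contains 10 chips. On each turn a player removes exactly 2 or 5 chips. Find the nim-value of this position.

Build the Grundy sequence with g(k) = mex{g(k−s) : s ∈ {2, 5}, s ≤ k}:
g(0) = mex{} = 0
g(1) = mex{} = 0
g(2) = mex{0} = 1
g(3) = mex{0} = 1
g(4) = mex{1} = 0
g(5) = mex{0,1} = 2
g(6) = mex{0} = 1
g(7) = mex{1,2} = 0
g(8) = mex{1} = 0
g(9) = mex{0} = 1
g(10) = mex{0,2} = 1
So g(10) = 1.

1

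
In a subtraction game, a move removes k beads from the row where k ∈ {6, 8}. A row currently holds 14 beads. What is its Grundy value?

0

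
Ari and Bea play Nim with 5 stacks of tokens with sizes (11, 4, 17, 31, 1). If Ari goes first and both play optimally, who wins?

Compute the nim-sum pairwise:
11 XOR 4 = 15
15 XOR 17 = 30
30 XOR 31 = 1
1 XOR 1 = 0
The nim-sum is 0, so this is a P-position: the player to move is in a losing position under optimal play; Ari is about to move from it and so loses — Bea wins.

Bea wins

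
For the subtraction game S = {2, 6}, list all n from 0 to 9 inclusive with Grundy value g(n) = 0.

0, 1, 4, 5, 8, 9

Grundy values for subtraction set {2, 6}:
g(0) = mex{} = 0
g(1) = mex{} = 0
g(2) = mex{0} = 1
g(3) = mex{0} = 1
g(4) = mex{1} = 0
g(5) = mex{1} = 0
g(6) = mex{0} = 1
g(7) = mex{0} = 1
g(8) = mex{1} = 0
g(9) = mex{1} = 0
The P-positions (g = 0) in 0..9 are 0, 1, 4, 5, 8, 9.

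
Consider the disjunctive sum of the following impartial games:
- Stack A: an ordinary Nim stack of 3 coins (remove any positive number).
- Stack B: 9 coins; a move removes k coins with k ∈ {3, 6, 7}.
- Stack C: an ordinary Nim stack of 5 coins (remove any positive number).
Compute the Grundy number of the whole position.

5

Stack A is a plain Nim stack of size 3, so its Grundy value is 3.
Build the Grundy sequence for stack B with g(k) = mex{g(k−s) : s ∈ {3, 6, 7}, s ≤ k}:
k:     0  1  2  3  4  5  6  7  8  9
g(k):  0  0  0  1  1  1  2  2  2  3
So g(9) = 3.
Stack C is a plain Nim stack of size 5, so its Grundy value is 5.
By the Sprague-Grundy theorem, the Grundy value of a sum of independent games is the XOR of the component values.
Combined value = 3 XOR 3 XOR 5 = 5.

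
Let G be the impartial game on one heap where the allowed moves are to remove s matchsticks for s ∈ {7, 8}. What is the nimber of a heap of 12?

Build the Grundy sequence with g(k) = mex{g(k−s) : s ∈ {7, 8}, s ≤ k}:
g(0) = mex{} = 0
g(1) = mex{} = 0
g(2) = mex{} = 0
g(3) = mex{} = 0
g(4) = mex{} = 0
g(5) = mex{} = 0
g(6) = mex{} = 0
g(7) = mex{0} = 1
g(8) = mex{0} = 1
g(9) = mex{0} = 1
g(10) = mex{0} = 1
g(11) = mex{0} = 1
g(12) = mex{0} = 1
So g(12) = 1.

1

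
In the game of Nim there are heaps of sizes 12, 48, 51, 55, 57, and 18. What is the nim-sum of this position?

19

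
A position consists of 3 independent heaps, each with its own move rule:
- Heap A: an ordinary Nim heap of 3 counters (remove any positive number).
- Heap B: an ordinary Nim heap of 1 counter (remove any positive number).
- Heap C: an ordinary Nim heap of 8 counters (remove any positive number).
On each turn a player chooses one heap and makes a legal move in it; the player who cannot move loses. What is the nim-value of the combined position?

10

Heap A is a plain Nim heap of size 3, so its Grundy value is 3.
Heap B is a plain Nim heap of size 1, so its Grundy value is 1.
Heap C is a plain Nim heap of size 8, so its Grundy value is 8.
The value of a disjunctive sum is the nim-sum of the parts.
Combined value = 3 XOR 1 XOR 8 = 10.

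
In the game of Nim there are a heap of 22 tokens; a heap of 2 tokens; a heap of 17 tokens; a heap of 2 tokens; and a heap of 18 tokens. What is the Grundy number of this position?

21

Compute the nim-sum pairwise:
22 XOR 2 = 20
20 XOR 17 = 5
5 XOR 2 = 7
7 XOR 18 = 21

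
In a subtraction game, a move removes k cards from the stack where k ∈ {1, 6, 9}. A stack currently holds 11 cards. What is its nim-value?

2

Grundy values for subtraction set {1, 6, 9}:
k:     0  1  2  3  4  5  6  7  8  9 10 11
g(k):  0  1  0  1  0  1  2  0  1  2  3  2
So g(11) = 2.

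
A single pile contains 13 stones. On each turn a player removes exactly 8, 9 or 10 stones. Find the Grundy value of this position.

1

Build the Grundy sequence with g(k) = mex{g(k−s) : s ∈ {8, 9, 10}, s ≤ k}:
g(0) = mex{} = 0
g(1) = mex{} = 0
g(2) = mex{} = 0
g(3) = mex{} = 0
g(4) = mex{} = 0
g(5) = mex{} = 0
g(6) = mex{} = 0
g(7) = mex{} = 0
g(8) = mex{0} = 1
g(9) = mex{0} = 1
g(10) = mex{0} = 1
g(11) = mex{0} = 1
g(12) = mex{0} = 1
g(13) = mex{0} = 1
So g(13) = 1.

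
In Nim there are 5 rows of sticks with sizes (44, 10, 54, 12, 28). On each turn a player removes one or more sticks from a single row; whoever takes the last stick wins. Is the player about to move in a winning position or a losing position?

Write each in binary and XOR column by column:
  101100  (44)
  001010  (10)
  110110  (54)
  001100  (12)
  011100  (28)
  ------
  000000  (0)
The nim-sum is 0, so this is a P-position: the player to move is in a losing position under optimal play.

Losing position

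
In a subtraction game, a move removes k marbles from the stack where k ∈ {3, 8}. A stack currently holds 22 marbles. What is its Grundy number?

0

Grundy values for subtraction set {3, 8}:
k:     0  1  2  3  4  5  6  7  8  9 10 11 12 13 14 15 16 17 18 19 20 21 22
g(k):  0  0  0  1  1  1  0  0  2  1  1  0  0  0  1  1  1  0  0  2  1  1  0
So g(22) = 0.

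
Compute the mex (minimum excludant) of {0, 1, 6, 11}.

2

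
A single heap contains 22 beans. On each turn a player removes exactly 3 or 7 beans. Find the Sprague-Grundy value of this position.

0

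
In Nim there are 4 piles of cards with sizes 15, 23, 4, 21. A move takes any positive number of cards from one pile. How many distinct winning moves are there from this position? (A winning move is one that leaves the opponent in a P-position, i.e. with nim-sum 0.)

1

Write each in binary and XOR column by column:
  01111  (15)
  10111  (23)
  00100  (4)
  10101  (21)
  -----
  01001  (9)
The overall nim-sum is X = 9. A pile of size p has a winning move iff p XOR X < p (reduce it to p XOR X).
  15: 15 XOR 9 = 6 < 15 — winning move (to 6).
  23: 23 XOR 9 = 30 ≥ 23 — no move.
  4: 4 XOR 9 = 13 ≥ 4 — no move.
  21: 21 XOR 9 = 28 ≥ 21 — no move.
That gives 1 winning move.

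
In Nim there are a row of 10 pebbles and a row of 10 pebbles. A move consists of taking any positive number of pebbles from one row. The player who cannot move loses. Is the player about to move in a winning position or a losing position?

Losing position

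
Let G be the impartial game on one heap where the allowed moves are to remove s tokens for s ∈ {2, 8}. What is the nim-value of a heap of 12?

Compute g(0), g(1), … for moves {2, 8}:
k:     0  1  2  3  4  5  6  7  8  9 10 11 12
g(k):  0  0  1  1  0  0  1  1  2  2  0  0  1
So g(12) = 1.

1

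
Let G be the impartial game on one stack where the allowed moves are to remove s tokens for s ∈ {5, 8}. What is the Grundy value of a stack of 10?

Compute g(0), g(1), … for moves {5, 8}:
k:     0  1  2  3  4  5  6  7  8  9 10
g(k):  0  0  0  0  0  1  1  1  1  1  2
So g(10) = 2.

2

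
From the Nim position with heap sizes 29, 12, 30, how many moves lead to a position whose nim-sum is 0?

3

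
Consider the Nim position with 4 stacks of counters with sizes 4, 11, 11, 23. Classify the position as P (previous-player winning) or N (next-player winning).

N-position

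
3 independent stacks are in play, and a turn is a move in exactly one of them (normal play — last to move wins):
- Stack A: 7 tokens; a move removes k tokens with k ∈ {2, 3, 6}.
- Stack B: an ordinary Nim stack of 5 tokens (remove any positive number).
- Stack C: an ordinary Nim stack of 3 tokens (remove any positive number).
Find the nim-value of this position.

Grundy values for stack A (subtraction set {2, 3, 6}):
k:     0  1  2  3  4  5  6  7
g(k):  0  0  1  1  2  0  3  1
So g(7) = 1.
Stack B is a plain Nim stack of size 5, so its Grundy value is 5.
Stack C is a plain Nim stack of size 3, so its Grundy value is 3.
By the Sprague-Grundy theorem, the Grundy value of a sum of independent games is the XOR of the component values.
Combined value = 1 XOR 5 XOR 3 = 7.

7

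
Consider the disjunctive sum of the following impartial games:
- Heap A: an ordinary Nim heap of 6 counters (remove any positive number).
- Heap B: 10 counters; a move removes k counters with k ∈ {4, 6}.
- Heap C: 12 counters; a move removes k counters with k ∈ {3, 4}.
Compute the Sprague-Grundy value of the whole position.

Heap A is a plain Nim heap of size 6, so its Grundy value is 6.
Grundy values for heap B (subtraction set {4, 6}):
g(0) = mex{} = 0
g(1) = mex{} = 0
g(2) = mex{} = 0
g(3) = mex{} = 0
g(4) = mex{0} = 1
g(5) = mex{0} = 1
g(6) = mex{0} = 1
g(7) = mex{0} = 1
g(8) = mex{0,1} = 2
g(9) = mex{0,1} = 2
g(10) = mex{1} = 0
So g(10) = 0.
Build the Grundy sequence for heap C with g(k) = mex{g(k−s) : s ∈ {3, 4}, s ≤ k}:
g(0) = mex{} = 0
g(1) = mex{} = 0
g(2) = mex{} = 0
g(3) = mex{0} = 1
g(4) = mex{0} = 1
g(5) = mex{0} = 1
g(6) = mex{0,1} = 2
g(7) = mex{1} = 0
g(8) = mex{1} = 0
g(9) = mex{1,2} = 0
g(10) = mex{0,2} = 1
g(11) = mex{0} = 1
g(12) = mex{0} = 1
So g(12) = 1.
By the Sprague-Grundy theorem, the Grundy value of a sum of independent games is the XOR of the component values.
Combined value = 6 ⊕ 0 ⊕ 1 = 7.

7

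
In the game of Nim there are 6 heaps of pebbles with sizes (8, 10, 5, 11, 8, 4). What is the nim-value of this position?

Compute the nim-sum pairwise:
8 ⊕ 10 = 2
2 ⊕ 5 = 7
7 ⊕ 11 = 12
12 ⊕ 8 = 4
4 ⊕ 4 = 0

0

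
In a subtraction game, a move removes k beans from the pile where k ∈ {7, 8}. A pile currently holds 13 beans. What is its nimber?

1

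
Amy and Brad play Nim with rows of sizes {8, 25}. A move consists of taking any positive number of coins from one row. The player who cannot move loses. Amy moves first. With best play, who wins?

Amy wins

Compute the nim-sum pairwise:
8 XOR 25 = 17
The nim-sum is 17 ≠ 0, so this is an N-position: the player to move can win; Amy has a winning move.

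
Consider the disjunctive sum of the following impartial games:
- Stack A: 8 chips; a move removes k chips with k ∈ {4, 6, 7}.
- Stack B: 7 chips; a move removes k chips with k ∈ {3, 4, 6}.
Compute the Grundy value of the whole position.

0

For stack A, compute g(0), g(1), … with moves {4, 6, 7}:
k:     0  1  2  3  4  5  6  7  8
g(k):  0  0  0  0  1  1  1  1  2
So g(8) = 2.
Grundy values for stack B (subtraction set {3, 4, 6}):
k:     0  1  2  3  4  5  6  7
g(k):  0  0  0  1  1  1  2  2
So g(7) = 2.
The value of a disjunctive sum is the nim-sum of the parts.
Combined value = 2 ⊕ 2 = 0.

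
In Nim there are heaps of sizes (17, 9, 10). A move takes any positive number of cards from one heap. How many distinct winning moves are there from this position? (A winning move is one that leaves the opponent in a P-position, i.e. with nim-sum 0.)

Compute the nim-sum pairwise:
17 ^ 9 = 24
24 ^ 10 = 18
The overall nim-sum is X = 18. A heap of size p has a winning move iff p XOR X < p (reduce it to p XOR X).
  17: 17 XOR 18 = 3 < 17 — winning move (to 3).
  9: 9 XOR 18 = 27 ≥ 9 — no move.
  10: 10 XOR 18 = 24 ≥ 10 — no move.
That gives 1 winning move.

1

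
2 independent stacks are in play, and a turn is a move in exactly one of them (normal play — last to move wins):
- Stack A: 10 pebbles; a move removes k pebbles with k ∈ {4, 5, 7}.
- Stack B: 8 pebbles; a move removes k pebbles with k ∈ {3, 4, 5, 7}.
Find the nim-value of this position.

For stack A, compute g(0), g(1), … with moves {4, 5, 7}:
g(0) = mex{} = 0
g(1) = mex{} = 0
g(2) = mex{} = 0
g(3) = mex{} = 0
g(4) = mex{0} = 1
g(5) = mex{0} = 1
g(6) = mex{0} = 1
g(7) = mex{0} = 1
g(8) = mex{0,1} = 2
g(9) = mex{0,1} = 2
g(10) = mex{0,1} = 2
So g(10) = 2.
Build the Grundy sequence for stack B with g(k) = mex{g(k−s) : s ∈ {3, 4, 5, 7}, s ≤ k}:
g(0) = mex{} = 0
g(1) = mex{} = 0
g(2) = mex{} = 0
g(3) = mex{0} = 1
g(4) = mex{0} = 1
g(5) = mex{0} = 1
g(6) = mex{0,1} = 2
g(7) = mex{0,1} = 2
g(8) = mex{0,1} = 2
So g(8) = 2.
By the Sprague-Grundy theorem, the Grundy value of a sum of independent games is the XOR of the component values.
Combined value = 2 XOR 2 = 0.

0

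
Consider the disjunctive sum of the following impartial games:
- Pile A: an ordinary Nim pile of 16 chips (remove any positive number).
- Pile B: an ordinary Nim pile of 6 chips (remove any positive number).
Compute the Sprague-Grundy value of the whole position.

22

Pile A is a plain Nim pile of size 16, so its Grundy value is 16.
Pile B is a plain Nim pile of size 6, so its Grundy value is 6.
The value of a disjunctive sum is the nim-sum of the parts.
Combined value = 16 ⊕ 6 = 22.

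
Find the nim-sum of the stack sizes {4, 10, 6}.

8

Nim-sum: 4 ⊕ 10 ⊕ 6 = 8.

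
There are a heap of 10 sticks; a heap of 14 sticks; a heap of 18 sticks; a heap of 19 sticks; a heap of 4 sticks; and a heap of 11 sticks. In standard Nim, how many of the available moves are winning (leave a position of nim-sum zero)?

3

Compute the nim-sum pairwise:
10 ⊕ 14 = 4
4 ⊕ 18 = 22
22 ⊕ 19 = 5
5 ⊕ 4 = 1
1 ⊕ 11 = 10
The overall nim-sum is X = 10. A heap of size p has a winning move iff p XOR X < p (reduce it to p XOR X).
  10: 10 XOR 10 = 0 < 10 — winning move (to 0).
  14: 14 XOR 10 = 4 < 14 — winning move (to 4).
  18: 18 XOR 10 = 24 ≥ 18 — no move.
  19: 19 XOR 10 = 25 ≥ 19 — no move.
  4: 4 XOR 10 = 14 ≥ 4 — no move.
  11: 11 XOR 10 = 1 < 11 — winning move (to 1).
That gives 3 winning moves.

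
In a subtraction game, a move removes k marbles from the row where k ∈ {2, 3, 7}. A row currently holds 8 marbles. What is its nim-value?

1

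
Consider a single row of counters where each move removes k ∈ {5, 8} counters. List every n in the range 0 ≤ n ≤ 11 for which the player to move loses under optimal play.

0, 1, 2, 3, 4

Grundy values for subtraction set {5, 8}:
k:     0  1  2  3  4  5  6  7  8  9 10 11
g(k):  0  0  0  0  0  1  1  1  1  1  2  2
The P-positions (g = 0) in 0..11 are 0, 1, 2, 3, 4.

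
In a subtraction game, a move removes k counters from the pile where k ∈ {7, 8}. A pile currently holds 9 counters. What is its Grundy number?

Grundy values for subtraction set {7, 8}:
k:     0  1  2  3  4  5  6  7  8  9
g(k):  0  0  0  0  0  0  0  1  1  1
So g(9) = 1.

1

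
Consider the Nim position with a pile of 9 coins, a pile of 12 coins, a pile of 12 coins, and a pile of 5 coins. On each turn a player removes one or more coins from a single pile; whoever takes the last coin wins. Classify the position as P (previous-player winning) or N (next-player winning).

N-position

Compute the nim-sum pairwise:
9 XOR 12 = 5
5 XOR 12 = 9
9 XOR 5 = 12
The nim-sum is 12 ≠ 0, so this is an N-position: the player to move can win.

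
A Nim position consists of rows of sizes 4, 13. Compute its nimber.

Write each in binary and XOR column by column:
  0100  (4)
  1101  (13)
  ----
  1001  (9)

9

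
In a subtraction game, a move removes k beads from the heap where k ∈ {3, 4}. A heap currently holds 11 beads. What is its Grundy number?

Compute g(0), g(1), … for moves {3, 4}:
k:     0  1  2  3  4  5  6  7  8  9 10 11
g(k):  0  0  0  1  1  1  2  0  0  0  1  1
So g(11) = 1.

1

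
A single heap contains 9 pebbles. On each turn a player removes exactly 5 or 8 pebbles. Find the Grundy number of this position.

1

Compute g(0), g(1), … for moves {5, 8}:
k:     0  1  2  3  4  5  6  7  8  9
g(k):  0  0  0  0  0  1  1  1  1  1
So g(9) = 1.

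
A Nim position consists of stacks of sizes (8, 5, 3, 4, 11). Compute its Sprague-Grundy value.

Compute the nim-sum pairwise:
8 ⊕ 5 = 13
13 ⊕ 3 = 14
14 ⊕ 4 = 10
10 ⊕ 11 = 1

1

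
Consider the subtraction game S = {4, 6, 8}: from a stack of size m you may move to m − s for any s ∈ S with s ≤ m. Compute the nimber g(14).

0

Grundy values for subtraction set {4, 6, 8}:
k:     0  1  2  3  4  5  6  7  8  9 10 11 12 13 14
g(k):  0  0  0  0  1  1  1  1  2  2  2  2  0  0  0
So g(14) = 0.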